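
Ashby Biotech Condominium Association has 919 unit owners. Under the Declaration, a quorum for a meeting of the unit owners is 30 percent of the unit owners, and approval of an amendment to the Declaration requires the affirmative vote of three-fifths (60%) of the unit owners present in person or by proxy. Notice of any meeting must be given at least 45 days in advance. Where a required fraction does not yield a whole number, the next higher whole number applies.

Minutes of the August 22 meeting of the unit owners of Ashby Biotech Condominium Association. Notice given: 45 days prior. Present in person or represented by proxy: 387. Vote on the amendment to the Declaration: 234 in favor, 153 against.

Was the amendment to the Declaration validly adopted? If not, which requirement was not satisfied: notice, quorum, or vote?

Valid — all requirements satisfied.

Notice: 45 days given; 45 required. Satisfied.
Quorum: 30% of 919 = 275.70, rounded up to 276; 387 present. Satisfied.
Vote: requires three-fifths of those present (387); 3/5 of 387 = 232.20, rounded up to 233, so 233 needed; 234 in favor. Satisfied.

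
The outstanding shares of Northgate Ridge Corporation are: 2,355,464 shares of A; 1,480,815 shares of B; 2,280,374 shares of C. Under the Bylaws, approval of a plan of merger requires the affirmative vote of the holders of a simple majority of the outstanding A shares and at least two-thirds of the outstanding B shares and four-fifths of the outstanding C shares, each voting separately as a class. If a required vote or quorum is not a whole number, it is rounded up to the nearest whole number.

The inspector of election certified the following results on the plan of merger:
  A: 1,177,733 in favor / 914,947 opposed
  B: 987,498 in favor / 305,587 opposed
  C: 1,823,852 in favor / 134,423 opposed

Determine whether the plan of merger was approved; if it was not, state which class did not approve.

A: a majority of 2355464 is 1177733; 1,177,733 required, 1,177,733 in favor — approved.
B: 2/3 of 1480815 = 987210; 987,210 required, 987,498 in favor — approved.
C: 4/5 of 2280374 = 1824299.20, rounded up to 1824300; 1,824,300 required, 1,823,852 in favor — not approved.

Not approved — the C shares did not give the required vote.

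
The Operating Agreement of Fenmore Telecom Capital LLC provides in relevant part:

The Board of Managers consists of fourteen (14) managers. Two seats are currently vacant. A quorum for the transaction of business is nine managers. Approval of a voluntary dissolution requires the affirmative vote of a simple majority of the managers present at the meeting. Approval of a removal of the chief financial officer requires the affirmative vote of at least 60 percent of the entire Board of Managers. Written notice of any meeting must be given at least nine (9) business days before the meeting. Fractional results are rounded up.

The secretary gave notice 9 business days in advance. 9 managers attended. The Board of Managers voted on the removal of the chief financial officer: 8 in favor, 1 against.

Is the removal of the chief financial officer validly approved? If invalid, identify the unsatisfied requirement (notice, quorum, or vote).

Invalid — vote requirement not satisfied.

Notice: 9 business days given; 9 required (9 ≥ 9). Satisfied.
Quorum: 9 present; quorum is 9. Satisfied.
Vote: the removal of the chief financial officer requires three-fifths of the entire Board of Managers (14). 3/5 of 14 = 8.40, rounded up to 9, so 9 affirmative votes are needed; 8 voted in favor. Not satisfied.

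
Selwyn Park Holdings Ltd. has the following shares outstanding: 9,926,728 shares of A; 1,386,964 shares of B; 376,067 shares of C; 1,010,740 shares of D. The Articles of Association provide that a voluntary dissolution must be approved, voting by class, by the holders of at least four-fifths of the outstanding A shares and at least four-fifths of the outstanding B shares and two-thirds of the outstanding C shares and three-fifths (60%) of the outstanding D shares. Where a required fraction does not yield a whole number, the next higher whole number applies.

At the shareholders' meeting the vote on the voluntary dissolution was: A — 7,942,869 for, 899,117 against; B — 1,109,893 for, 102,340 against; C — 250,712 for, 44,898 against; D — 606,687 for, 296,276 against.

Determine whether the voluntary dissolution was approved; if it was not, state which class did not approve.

A: 4/5 of 9926728 = 7941382.40, rounded up to 7941383; 7,941,383 required, 7,942,869 in favor — approved.
B: 4/5 of 1386964 = 1109571.20, rounded up to 1109572; 1,109,572 required, 1,109,893 in favor — approved.
C: 2/3 of 376067 = 250711.33, rounded up to 250712; 250,712 required, 250,712 in favor — approved.
D: 3/5 of 1010740 = 606444; 606,444 required, 606,687 in favor — approved.

Approved — every class gave the required vote.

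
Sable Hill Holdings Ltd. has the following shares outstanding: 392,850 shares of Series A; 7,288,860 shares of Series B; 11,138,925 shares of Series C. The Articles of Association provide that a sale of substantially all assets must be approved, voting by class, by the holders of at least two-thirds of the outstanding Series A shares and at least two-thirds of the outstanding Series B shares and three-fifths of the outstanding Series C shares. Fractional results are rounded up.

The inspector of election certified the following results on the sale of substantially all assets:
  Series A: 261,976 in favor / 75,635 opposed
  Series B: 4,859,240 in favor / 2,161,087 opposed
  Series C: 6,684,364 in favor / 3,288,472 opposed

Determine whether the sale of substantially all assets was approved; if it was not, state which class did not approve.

Approved — every class gave the required vote.

Series A: 2/3 of 392850 = 261900; 261,900 required, 261,976 in favor — approved.
Series B: 2/3 of 7288860 = 4859240; 4,859,240 required, 4,859,240 in favor — approved.
Series C: 3/5 of 11138925 = 6683355; 6,683,355 required, 6,684,364 in favor — approved.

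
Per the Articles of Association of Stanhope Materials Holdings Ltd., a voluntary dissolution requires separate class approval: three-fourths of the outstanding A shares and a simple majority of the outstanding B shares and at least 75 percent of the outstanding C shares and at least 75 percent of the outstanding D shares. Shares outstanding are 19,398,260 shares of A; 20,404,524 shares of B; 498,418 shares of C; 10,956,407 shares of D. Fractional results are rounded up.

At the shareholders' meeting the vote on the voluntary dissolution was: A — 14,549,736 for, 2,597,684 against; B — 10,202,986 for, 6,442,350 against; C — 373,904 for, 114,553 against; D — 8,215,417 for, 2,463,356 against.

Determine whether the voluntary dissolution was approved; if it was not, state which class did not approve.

A: 3/4 of 19398260 = 14548695; 14,548,695 required, 14,549,736 in favor — approved.
B: a majority of 20404524 is 10202263; 10,202,263 required, 10,202,986 in favor — approved.
C: 3/4 of 498418 = 373813.50, rounded up to 373814; 373,814 required, 373,904 in favor — approved.
D: 3/4 of 10956407 = 8217305.25, rounded up to 8217306; 8,217,306 required, 8,215,417 in favor — not approved.

Not approved — the D shares did not give the required vote.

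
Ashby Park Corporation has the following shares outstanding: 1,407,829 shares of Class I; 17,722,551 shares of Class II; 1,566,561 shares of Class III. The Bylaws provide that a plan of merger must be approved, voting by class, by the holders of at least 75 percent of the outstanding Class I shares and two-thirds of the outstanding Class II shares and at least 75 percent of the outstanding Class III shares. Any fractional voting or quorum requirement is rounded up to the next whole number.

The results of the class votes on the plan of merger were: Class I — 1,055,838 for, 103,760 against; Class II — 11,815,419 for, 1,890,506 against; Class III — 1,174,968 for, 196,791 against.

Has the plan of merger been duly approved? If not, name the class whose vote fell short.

Not approved — the Class I shares did not give the required vote.

Class I: 3/4 of 1407829 = 1055871.75, rounded up to 1055872; 1,055,872 required, 1,055,838 in favor — not approved.
Class II: 2/3 of 17722551 = 11815034; 11,815,034 required, 11,815,419 in favor — approved.
Class III: 3/4 of 1566561 = 1174920.75, rounded up to 1174921; 1,174,921 required, 1,174,968 in favor — approved.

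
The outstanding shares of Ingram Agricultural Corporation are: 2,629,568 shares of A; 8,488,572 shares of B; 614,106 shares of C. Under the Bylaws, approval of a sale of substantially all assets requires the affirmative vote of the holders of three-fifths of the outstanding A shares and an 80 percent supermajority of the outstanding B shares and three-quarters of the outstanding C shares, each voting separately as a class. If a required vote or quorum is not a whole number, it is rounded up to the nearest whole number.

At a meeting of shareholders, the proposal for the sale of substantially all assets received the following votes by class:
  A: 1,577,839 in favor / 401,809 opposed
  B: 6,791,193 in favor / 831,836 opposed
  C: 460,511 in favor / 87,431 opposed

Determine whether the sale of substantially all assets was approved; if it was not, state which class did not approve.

Not approved — the C shares did not give the required vote.

A: 3/5 of 2629568 = 1577740.80, rounded up to 1577741; 1,577,741 required, 1,577,839 in favor — approved.
B: 4/5 of 8488572 = 6790857.60, rounded up to 6790858; 6,790,858 required, 6,791,193 in favor — approved.
C: 3/4 of 614106 = 460579.50, rounded up to 460580; 460,580 required, 460,511 in favor — not approved.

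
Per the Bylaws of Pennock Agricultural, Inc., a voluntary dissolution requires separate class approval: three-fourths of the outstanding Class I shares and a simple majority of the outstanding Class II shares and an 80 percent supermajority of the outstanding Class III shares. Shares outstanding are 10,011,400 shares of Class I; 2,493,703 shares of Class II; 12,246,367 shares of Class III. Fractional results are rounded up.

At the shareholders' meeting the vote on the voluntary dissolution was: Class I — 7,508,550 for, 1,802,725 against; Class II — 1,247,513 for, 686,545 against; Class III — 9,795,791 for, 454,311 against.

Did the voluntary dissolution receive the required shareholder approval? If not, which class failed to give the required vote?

Class I: 3/4 of 10011400 = 7508550; 7,508,550 required, 7,508,550 in favor — approved.
Class II: a majority of 2493703 is 1246852; 1,246,852 required, 1,247,513 in favor — approved.
Class III: 4/5 of 12246367 = 9797093.60, rounded up to 9797094; 9,797,094 required, 9,795,791 in favor — not approved.

Not approved — the Class III shares did not give the required vote.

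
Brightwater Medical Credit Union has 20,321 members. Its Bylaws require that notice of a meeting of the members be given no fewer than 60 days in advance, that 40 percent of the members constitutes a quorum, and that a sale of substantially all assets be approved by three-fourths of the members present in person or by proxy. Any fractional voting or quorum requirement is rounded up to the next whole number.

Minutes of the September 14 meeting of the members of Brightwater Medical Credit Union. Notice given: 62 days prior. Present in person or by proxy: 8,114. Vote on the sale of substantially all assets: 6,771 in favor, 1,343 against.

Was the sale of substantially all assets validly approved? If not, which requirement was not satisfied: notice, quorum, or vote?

Invalid — quorum requirement not satisfied.

Notice: 62 days given; 60 required. Satisfied.
Quorum: 40% of 20,321 = 8,128.40, rounded up to 8,129; 8,114 present. Not satisfied.
Vote: requires three-fourths of those present (8,114); 3/4 of 8114 = 6085.50, rounded up to 6086, so 6,086 needed; 6,771 in favor. Satisfied.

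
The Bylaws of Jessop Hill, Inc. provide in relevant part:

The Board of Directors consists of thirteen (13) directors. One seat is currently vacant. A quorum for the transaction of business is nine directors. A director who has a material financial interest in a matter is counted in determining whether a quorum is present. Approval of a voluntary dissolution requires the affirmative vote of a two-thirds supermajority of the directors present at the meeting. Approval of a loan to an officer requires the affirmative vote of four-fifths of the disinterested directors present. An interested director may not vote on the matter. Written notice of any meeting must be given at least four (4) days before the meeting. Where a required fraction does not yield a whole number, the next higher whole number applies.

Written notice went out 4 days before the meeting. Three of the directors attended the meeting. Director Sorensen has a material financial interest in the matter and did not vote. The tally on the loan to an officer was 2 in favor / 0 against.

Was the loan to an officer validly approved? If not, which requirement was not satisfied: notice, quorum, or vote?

Invalid — quorum requirement not satisfied.

Notice: 4 days given; 4 required (4 ≥ 4). Satisfied.
Quorum: 3 present (interested directors count toward quorum); quorum is 9. Not satisfied.
Vote: the loan to an officer requires four-fifths of the disinterested directors present (3 − 1 = 2). 4/5 of 2 = 1.60, rounded up to 2, so 2 affirmative votes are needed; 2 voted in favor. Satisfied. (Moot — without a quorum no business can be validly transacted.)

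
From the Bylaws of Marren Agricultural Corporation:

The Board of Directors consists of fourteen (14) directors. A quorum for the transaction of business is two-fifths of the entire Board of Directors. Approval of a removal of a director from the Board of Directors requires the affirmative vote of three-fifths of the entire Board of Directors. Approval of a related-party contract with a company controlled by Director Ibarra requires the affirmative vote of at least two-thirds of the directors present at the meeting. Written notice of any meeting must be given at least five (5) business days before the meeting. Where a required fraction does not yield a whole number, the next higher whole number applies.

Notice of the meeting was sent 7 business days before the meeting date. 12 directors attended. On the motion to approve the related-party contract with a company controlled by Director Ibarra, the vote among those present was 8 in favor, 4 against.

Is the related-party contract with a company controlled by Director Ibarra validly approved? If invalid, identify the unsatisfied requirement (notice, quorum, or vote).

Notice: 7 business days given; 5 required (7 ≥ 5). Satisfied.
Quorum: 12 present; quorum is 6. Satisfied.
Vote: the related-party contract with a company controlled by Director Ibarra requires two-thirds of the directors present (12). 2/3 of 12 = 8, so 8 affirmative votes are needed; 8 voted in favor. Satisfied.

Valid — all requirements satisfied.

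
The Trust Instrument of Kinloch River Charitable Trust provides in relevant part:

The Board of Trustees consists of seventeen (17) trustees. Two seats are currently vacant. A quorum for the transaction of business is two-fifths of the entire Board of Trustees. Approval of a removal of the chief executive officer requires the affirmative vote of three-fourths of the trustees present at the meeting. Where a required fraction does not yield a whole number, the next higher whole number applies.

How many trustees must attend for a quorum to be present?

7

2/5 of 17 = 6.80, rounded up to 7.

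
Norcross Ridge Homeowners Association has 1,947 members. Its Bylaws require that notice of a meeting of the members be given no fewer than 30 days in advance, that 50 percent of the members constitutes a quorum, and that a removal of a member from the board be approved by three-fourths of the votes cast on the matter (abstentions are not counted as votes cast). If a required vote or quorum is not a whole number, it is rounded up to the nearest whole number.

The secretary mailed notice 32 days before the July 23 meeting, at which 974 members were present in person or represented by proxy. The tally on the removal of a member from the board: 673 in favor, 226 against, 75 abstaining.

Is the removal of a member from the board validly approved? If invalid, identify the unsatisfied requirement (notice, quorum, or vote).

Invalid — vote requirement not satisfied.

Notice: 32 days given; 30 required. Satisfied.
Quorum: 50% of 1,947 = 973.50, rounded up to 974; 974 present. Satisfied.
Vote: requires three-fourths of the votes cast (974 − 75 abstaining = 899); 3/4 of 899 = 674.25, rounded up to 675, so 675 needed; 673 in favor. Not satisfied.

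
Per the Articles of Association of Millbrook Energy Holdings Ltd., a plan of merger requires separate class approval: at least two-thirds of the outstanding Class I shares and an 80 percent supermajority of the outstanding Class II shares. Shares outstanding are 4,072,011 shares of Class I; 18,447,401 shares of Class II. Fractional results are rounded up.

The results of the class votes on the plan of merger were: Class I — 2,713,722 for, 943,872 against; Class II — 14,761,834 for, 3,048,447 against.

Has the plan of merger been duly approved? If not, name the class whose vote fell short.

Not approved — the Class I shares did not give the required vote.

Class I: 2/3 of 4072011 = 2714674; 2,714,674 required, 2,713,722 in favor — not approved.
Class II: 4/5 of 18447401 = 14757920.80, rounded up to 14757921; 14,757,921 required, 14,761,834 in favor — approved.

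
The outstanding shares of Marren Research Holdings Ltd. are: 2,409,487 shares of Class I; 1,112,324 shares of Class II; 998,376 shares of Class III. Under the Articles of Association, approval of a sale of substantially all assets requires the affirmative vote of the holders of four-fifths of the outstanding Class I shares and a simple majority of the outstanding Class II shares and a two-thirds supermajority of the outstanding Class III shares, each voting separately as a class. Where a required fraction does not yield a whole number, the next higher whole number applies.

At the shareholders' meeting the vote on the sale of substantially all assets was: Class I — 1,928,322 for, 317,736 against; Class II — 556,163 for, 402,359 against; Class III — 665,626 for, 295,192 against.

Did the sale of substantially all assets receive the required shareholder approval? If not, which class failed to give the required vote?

Approved — every class gave the required vote.

Class I: 4/5 of 2409487 = 1927589.60, rounded up to 1927590; 1,927,590 required, 1,928,322 in favor — approved.
Class II: a majority of 1112324 is 556163; 556,163 required, 556,163 in favor — approved.
Class III: 2/3 of 998376 = 665584; 665,584 required, 665,626 in favor — approved.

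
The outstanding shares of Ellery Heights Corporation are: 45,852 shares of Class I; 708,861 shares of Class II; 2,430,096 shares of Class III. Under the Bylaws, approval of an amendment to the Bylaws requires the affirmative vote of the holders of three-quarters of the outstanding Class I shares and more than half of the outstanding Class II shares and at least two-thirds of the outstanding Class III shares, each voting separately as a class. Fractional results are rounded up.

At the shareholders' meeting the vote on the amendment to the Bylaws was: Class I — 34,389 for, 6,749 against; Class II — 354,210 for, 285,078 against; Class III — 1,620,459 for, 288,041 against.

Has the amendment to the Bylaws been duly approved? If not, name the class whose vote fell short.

Class I: 3/4 of 45852 = 34389; 34,389 required, 34,389 in favor — approved.
Class II: a majority of 708861 is 354431; 354,431 required, 354,210 in favor — not approved.
Class III: 2/3 of 2430096 = 1620064; 1,620,064 required, 1,620,459 in favor — approved.

Not approved — the Class II shares did not give the required vote.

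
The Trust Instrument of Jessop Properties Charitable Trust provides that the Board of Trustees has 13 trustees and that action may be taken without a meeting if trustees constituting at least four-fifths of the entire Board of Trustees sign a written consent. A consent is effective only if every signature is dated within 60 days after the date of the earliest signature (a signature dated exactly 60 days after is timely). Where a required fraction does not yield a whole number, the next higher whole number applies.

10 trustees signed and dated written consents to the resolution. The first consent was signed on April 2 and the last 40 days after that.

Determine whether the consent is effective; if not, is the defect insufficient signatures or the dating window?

Not effective — insufficient signatures.

Signatures required: at least four-fifths of 13 — 4/5 of 13 = 10.40, rounded up to 11, so 11 needed; 10 signed. Insufficient.
Dating window: the latest signature is 40 days after the earliest; the limit is 60 days. Within the window.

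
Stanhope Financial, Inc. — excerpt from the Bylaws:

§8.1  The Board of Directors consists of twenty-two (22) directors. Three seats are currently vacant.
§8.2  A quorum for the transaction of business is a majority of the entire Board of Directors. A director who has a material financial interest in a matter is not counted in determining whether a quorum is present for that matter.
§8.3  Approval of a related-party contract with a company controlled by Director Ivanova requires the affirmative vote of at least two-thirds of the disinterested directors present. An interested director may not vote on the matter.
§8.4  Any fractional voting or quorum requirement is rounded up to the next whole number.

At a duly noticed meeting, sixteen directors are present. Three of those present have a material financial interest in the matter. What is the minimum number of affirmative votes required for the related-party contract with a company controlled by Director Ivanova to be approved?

The related-party contract with a company controlled by Director Ivanova requires two-thirds of the disinterested directors present (16 − 3 = 13).
2/3 of 13 = 8.67, rounded up to 9.

9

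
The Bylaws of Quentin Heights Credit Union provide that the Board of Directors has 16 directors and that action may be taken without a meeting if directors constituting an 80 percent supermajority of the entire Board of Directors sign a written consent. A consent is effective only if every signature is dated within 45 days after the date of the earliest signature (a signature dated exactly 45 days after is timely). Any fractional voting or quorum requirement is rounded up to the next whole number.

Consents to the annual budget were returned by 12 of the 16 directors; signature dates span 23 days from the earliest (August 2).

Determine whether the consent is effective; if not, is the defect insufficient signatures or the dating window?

Signatures required: an 80 percent supermajority of 16 — 4/5 of 16 = 12.80, rounded up to 13, so 13 needed; 12 signed. Insufficient.
Dating window: the latest signature is 23 days after the earliest; the limit is 45 days. Within the window.

Not effective — insufficient signatures.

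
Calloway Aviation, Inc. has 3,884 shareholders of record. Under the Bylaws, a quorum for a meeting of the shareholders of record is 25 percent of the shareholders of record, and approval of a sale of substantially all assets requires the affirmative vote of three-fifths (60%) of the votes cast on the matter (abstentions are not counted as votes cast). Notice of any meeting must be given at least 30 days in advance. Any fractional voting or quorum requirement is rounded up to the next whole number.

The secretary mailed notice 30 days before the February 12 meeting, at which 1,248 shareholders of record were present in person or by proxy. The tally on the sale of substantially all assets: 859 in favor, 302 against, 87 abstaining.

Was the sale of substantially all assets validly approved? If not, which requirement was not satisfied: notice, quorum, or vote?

Valid — all requirements satisfied.

Notice: 30 days given; 30 required. Satisfied.
Quorum: 25% of 3,884 = 971; 1,248 present. Satisfied.
Vote: requires three-fifths of the votes cast (1,248 − 87 abstaining = 1,161); 3/5 of 1161 = 696.60, rounded up to 697, so 697 needed; 859 in favor. Satisfied.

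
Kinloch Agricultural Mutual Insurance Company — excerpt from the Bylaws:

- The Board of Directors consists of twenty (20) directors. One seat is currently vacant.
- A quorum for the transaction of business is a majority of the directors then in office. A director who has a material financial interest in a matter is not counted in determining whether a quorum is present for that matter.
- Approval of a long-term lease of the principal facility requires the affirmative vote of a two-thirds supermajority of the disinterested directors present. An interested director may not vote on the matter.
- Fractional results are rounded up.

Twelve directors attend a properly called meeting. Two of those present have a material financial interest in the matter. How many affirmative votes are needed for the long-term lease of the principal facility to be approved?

7

The long-term lease of the principal facility requires two-thirds of the disinterested directors present (12 − 2 = 10).
2/3 of 10 = 6.67, rounded up to 7.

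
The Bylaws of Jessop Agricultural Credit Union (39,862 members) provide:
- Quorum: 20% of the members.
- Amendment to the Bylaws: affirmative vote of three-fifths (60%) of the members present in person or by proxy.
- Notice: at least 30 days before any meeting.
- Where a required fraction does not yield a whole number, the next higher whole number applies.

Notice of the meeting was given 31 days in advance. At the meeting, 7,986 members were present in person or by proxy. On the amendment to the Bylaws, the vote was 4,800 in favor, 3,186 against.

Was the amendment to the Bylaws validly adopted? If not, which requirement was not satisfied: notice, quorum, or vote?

Notice: 31 days given; 30 required. Satisfied.
Quorum: 20% of 39,862 = 7,972.40, rounded up to 7,973; 7,986 present. Satisfied.
Vote: requires three-fifths of those present (7,986); 3/5 of 7986 = 4791.60, rounded up to 4792, so 4,792 needed; 4,800 in favor. Satisfied.

Valid — all requirements satisfied.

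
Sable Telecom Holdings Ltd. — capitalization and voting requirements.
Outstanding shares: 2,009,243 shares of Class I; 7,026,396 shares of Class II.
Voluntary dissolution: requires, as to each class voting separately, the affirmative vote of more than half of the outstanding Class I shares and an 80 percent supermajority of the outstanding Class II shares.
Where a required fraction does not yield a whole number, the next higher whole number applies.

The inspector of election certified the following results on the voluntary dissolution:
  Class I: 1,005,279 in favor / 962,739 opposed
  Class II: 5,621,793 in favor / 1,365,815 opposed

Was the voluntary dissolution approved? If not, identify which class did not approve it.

Approved — every class gave the required vote.

Class I: a majority of 2009243 is 1004622; 1,004,622 required, 1,005,279 in favor — approved.
Class II: 4/5 of 7026396 = 5621116.80, rounded up to 5621117; 5,621,117 required, 5,621,793 in favor — approved.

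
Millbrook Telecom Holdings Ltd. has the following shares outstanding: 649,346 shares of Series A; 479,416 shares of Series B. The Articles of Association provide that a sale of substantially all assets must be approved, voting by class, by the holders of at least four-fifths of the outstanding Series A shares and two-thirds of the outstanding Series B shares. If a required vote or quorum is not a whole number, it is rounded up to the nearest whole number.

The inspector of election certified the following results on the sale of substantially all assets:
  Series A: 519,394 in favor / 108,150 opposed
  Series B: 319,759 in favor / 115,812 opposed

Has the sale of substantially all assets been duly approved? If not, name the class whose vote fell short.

Series A: 4/5 of 649346 = 519476.80, rounded up to 519477; 519,477 required, 519,394 in favor — not approved.
Series B: 2/3 of 479416 = 319610.67, rounded up to 319611; 319,611 required, 319,759 in favor — approved.

Not approved — the Series A shares did not give the required vote.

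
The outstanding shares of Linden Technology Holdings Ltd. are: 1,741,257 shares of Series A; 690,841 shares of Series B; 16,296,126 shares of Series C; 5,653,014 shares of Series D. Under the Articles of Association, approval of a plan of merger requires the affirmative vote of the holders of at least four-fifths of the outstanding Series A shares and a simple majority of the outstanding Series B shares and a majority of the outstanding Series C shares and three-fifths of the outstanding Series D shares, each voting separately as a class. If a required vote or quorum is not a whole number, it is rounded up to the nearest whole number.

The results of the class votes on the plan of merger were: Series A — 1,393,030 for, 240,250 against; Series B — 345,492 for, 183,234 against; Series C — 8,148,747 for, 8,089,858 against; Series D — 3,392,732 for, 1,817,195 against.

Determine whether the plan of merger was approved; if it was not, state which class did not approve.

Approved — every class gave the required vote.

Series A: 4/5 of 1741257 = 1393005.60, rounded up to 1393006; 1,393,006 required, 1,393,030 in favor — approved.
Series B: a majority of 690841 is 345421; 345,421 required, 345,492 in favor — approved.
Series C: a majority of 16296126 is 8148064; 8,148,064 required, 8,148,747 in favor — approved.
Series D: 3/5 of 5653014 = 3391808.40, rounded up to 3391809; 3,391,809 required, 3,392,732 in favor — approved.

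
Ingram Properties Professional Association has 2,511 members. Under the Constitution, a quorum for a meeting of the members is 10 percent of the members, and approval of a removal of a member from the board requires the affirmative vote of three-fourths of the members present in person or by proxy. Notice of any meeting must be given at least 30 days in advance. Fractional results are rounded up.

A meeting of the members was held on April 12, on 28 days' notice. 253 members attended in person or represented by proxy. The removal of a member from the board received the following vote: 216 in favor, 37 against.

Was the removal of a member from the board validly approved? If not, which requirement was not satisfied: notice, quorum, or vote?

Invalid — notice requirement not satisfied.

Notice: 28 days given; 30 required. Not satisfied.
Quorum: 10% of 2,511 = 251.10, rounded up to 252; 253 present. Satisfied.
Vote: requires three-fourths of those present (253); 3/4 of 253 = 189.75, rounded up to 190, so 190 needed; 216 in favor. Satisfied.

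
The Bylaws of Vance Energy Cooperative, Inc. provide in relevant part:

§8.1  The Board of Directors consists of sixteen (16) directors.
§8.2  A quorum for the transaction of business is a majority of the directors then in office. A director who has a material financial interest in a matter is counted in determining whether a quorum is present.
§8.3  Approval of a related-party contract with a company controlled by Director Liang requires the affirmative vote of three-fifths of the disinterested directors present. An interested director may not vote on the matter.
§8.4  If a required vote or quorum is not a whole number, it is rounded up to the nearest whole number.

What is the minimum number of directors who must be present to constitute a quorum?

A majority of 16 is 9.

9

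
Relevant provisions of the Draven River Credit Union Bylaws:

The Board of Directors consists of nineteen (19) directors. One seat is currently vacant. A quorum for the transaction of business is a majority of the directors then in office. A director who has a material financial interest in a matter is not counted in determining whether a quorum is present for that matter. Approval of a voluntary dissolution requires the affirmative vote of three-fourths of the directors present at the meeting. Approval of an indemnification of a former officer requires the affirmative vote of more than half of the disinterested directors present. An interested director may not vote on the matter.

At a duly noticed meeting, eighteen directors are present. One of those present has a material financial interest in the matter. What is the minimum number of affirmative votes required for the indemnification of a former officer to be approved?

9

The indemnification of a former officer requires a majority of the disinterested directors present (18 − 1 = 17).
A majority of 17 is 9.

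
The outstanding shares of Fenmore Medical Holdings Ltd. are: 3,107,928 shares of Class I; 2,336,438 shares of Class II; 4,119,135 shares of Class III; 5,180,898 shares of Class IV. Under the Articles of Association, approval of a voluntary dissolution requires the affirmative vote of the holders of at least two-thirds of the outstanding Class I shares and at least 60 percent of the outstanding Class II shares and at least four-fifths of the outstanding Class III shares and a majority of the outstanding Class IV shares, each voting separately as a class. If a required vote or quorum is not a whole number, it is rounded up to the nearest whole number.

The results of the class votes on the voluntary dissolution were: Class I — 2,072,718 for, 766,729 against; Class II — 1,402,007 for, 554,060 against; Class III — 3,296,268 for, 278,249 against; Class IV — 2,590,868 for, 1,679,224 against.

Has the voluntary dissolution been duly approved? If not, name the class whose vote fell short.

Class I: 2/3 of 3107928 = 2071952; 2,071,952 required, 2,072,718 in favor — approved.
Class II: 3/5 of 2336438 = 1401862.80, rounded up to 1401863; 1,401,863 required, 1,402,007 in favor — approved.
Class III: 4/5 of 4119135 = 3295308; 3,295,308 required, 3,296,268 in favor — approved.
Class IV: a majority of 5180898 is 2590450; 2,590,450 required, 2,590,868 in favor — approved.

Approved — every class gave the required vote.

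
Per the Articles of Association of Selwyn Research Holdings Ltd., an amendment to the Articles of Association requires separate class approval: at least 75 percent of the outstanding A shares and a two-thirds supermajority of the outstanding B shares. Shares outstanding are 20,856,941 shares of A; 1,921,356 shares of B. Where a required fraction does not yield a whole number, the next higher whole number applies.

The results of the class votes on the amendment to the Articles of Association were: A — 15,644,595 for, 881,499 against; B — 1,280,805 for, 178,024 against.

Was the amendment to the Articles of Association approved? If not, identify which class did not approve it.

Not approved — the B shares did not give the required vote.

A: 3/4 of 20856941 = 15642705.75, rounded up to 15642706; 15,642,706 required, 15,644,595 in favor — approved.
B: 2/3 of 1921356 = 1280904; 1,280,904 required, 1,280,805 in favor — not approved.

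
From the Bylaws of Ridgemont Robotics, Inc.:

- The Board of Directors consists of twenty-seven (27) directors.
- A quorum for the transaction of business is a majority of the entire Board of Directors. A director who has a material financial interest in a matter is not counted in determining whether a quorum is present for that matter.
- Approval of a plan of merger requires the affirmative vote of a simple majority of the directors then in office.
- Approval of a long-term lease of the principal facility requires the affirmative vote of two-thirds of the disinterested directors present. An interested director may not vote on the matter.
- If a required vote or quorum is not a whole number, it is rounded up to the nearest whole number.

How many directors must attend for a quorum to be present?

14

A majority of 27 is 14.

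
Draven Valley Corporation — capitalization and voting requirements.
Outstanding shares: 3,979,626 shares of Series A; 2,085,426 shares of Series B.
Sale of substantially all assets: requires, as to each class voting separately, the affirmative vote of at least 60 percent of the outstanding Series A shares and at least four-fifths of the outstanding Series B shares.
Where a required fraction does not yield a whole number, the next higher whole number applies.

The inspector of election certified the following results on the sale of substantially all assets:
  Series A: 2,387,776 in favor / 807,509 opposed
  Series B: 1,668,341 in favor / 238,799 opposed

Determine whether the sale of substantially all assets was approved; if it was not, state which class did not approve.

Approved — every class gave the required vote.

Series A: 3/5 of 3979626 = 2387775.60, rounded up to 2387776; 2,387,776 required, 2,387,776 in favor — approved.
Series B: 4/5 of 2085426 = 1668340.80, rounded up to 1668341; 1,668,341 required, 1,668,341 in favor — approved.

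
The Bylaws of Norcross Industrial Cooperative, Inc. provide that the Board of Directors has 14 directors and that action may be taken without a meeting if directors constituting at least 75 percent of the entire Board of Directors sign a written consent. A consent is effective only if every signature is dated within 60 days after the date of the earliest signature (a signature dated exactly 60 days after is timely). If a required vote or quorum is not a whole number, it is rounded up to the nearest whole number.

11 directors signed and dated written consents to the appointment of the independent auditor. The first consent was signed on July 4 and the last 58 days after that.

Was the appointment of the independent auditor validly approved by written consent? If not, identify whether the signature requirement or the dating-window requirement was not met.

Signatures required: at least 75 percent of 14 — 3/4 of 14 = 10.50, rounded up to 11, so 11 needed; 11 signed. Sufficient.
Dating window: the latest signature is 58 days after the earliest; the limit is 60 days. Within the window.

Effective — both the signature and dating-window requirements are satisfied.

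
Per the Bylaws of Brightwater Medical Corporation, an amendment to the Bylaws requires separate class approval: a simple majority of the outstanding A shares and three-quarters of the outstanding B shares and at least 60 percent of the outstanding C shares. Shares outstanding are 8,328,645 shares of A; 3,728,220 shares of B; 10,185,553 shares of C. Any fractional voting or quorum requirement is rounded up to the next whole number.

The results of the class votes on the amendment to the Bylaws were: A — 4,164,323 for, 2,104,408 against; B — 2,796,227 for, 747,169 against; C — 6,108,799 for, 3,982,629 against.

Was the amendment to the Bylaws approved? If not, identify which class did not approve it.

Not approved — the C shares did not give the required vote.

A: a majority of 8328645 is 4164323; 4,164,323 required, 4,164,323 in favor — approved.
B: 3/4 of 3728220 = 2796165; 2,796,165 required, 2,796,227 in favor — approved.
C: 3/5 of 10185553 = 6111331.80, rounded up to 6111332; 6,111,332 required, 6,108,799 in favor — not approved.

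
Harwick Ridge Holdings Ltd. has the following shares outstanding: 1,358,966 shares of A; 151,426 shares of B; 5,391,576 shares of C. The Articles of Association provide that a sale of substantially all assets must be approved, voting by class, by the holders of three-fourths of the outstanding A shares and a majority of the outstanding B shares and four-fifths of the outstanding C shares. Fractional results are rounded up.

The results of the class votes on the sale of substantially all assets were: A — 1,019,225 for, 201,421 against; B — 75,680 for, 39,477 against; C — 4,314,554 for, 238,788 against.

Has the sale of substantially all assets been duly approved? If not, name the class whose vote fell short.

A: 3/4 of 1358966 = 1019224.50, rounded up to 1019225; 1,019,225 required, 1,019,225 in favor — approved.
B: a majority of 151426 is 75714; 75,714 required, 75,680 in favor — not approved.
C: 4/5 of 5391576 = 4313260.80, rounded up to 4313261; 4,313,261 required, 4,314,554 in favor — approved.

Not approved — the B shares did not give the required vote.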